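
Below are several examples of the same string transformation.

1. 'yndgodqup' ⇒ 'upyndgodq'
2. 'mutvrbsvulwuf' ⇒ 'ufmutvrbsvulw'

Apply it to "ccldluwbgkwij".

ijccldluwbgkw

The rule is to move the last 2 characters to the front (rotate right by 2).
For "ccldluwbgkwij" the result is "ijccldluwbgkw".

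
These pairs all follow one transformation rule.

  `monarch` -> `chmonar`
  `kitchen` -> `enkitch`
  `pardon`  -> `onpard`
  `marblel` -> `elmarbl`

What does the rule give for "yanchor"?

The transformation: move the last 2 characters to the front (rotate right by 2).
On "yanchor" that produces "oryanch".

oryanch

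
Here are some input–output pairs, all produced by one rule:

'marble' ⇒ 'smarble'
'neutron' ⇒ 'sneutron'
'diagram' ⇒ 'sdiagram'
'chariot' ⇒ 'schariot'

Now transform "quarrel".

squarrel

Each output is the input with this applied: prepend "s".
For "quarrel" the result is "squarrel".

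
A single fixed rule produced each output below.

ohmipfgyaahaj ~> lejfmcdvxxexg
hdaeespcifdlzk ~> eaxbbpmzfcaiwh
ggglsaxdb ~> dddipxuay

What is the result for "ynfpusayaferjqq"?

vkcmrpxvxcbognn

The pattern: shift every letter 3 places backward in the alphabet (wrapping around).
Applying that to "ynfpusayaferjqq" gives "vkcmrpxvxcbognn".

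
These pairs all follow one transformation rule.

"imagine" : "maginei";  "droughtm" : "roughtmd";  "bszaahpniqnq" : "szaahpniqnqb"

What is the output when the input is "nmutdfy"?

mutdfyn

The rule is to move the first character to the end.
Doing the same to "nmutdfy": "mutdfyn".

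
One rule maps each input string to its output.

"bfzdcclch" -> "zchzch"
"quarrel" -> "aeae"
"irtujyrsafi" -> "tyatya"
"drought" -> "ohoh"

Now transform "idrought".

rgrg

Rule — keep one character in every 3, starting at position 3 (positions 3rd, 6th, 9th, ...), then write the whole string twice.
"idrought" → "rg" → "rgrg".
(Check on "irtujyrsafi": → "tya" → "tyatya" ✓)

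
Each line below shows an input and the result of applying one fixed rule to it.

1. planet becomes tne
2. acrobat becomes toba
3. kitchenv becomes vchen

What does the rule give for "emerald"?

dral

In each case the input is transformed by: delete the first 3 characters, then move the last character to the front.
So "emerald" becomes "dral".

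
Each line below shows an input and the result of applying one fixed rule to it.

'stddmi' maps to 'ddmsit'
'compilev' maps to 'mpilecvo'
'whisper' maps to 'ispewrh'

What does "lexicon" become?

Each output is the input with this applied: swap the first and last characters, then move the first 2 characters to the end (rotate left by 2).
On "lexicon": the first step gives "nexicol", and the second then gives "xicolne".

xicolne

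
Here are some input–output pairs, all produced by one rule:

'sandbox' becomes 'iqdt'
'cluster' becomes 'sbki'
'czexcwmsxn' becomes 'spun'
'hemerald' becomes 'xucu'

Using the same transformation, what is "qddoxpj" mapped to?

The pattern: shift every letter 10 places backward in the alphabet (wrapping around), then keep only the first 4 characters.
For "qddoxpj", step one produces "gttenfz"; step two turns that into "gtte".

gtte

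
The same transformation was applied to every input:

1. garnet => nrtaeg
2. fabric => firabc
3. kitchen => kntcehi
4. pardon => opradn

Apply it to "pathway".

twyaahp

In each case the input is transformed by: sort the characters into alphabetical order, then move the last 3 characters to the front (rotate right by 3).
"pathway" → "aahptwy" → "twyaahp".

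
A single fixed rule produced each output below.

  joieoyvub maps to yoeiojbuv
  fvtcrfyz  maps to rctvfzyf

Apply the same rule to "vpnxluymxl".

The transformation: reverse the string, then move the first 3 characters to the end (rotate left by 3).
Applying that to "vpnxluymxl" gives "yulxnpvlxm".

yulxnpvlxm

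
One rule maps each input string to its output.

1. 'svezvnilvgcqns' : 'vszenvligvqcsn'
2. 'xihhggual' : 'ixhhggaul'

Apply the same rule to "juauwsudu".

Each output is the input with this applied: swap each adjacent pair of characters (1↔2, 3↔4, ...).
On "juauwsudu" that produces "ujuaswduu".

ujuaswduu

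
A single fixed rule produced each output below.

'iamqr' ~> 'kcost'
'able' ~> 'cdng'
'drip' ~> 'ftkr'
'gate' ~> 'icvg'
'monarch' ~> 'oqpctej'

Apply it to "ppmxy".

In each case the input is transformed by: shift every letter 2 places forward in the alphabet (wrapping around).
Applying that to "ppmxy" gives "rroza".

rroza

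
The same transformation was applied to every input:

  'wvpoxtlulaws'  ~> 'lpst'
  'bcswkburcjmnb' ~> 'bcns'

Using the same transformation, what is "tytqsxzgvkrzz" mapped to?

tvxz

The transformation: keep one character in every 3, starting at position 3 (positions 3rd, 6th, 9th, ...), then sort the characters into alphabetical order.
"tytqsxzgvkrzz" → "txvz" → "tvxz".
(Check on "bcswkburcjmnb": → "sbcn" → "bcns" ✓)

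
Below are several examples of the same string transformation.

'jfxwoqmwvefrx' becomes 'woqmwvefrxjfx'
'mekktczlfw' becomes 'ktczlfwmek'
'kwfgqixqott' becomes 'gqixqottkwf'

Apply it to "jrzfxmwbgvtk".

In each case the input is transformed by: move the first 3 characters to the end (rotate left by 3).
For "jrzfxmwbgvtk" the result is "fxmwbgvtkjrz".

fxmwbgvtkjrz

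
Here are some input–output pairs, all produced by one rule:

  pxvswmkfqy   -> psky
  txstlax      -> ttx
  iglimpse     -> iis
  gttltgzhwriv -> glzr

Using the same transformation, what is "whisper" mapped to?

wsr

The transformation: keep one character in every 3, starting at position 1 (positions 1st, 4th, 7th, ...).
Doing the same to "whisper": "wsr".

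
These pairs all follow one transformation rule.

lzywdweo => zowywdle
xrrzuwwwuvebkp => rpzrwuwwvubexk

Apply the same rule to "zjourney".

What's happening: swap the first and last characters, then swap each adjacent pair of characters (1↔2, 3↔4, ...).
On "zjourney": the first step gives "yjournez", and the second then gives "jyuonrze".

jyuonrze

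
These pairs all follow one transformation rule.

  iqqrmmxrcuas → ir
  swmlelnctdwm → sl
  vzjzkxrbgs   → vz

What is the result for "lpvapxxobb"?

The rule is to keep one character in every 3, starting at position 1 (positions 1st, 4th, 7th, ...), then keep only the first 2 characters.
For "lpvapxxobb" the result is "la".

la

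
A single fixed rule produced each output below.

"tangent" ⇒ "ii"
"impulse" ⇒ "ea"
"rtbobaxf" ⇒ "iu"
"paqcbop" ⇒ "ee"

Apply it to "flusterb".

Looking at the pairs, the operation is to shift every letter 11 places backward in the alphabet (wrapping around), then keep only the vowels.
Applying both steps to "flusterb": "uajhitgq", then "uai".
(Check on "paqcbop": → "epfrqde" → "ee" ✓)

uai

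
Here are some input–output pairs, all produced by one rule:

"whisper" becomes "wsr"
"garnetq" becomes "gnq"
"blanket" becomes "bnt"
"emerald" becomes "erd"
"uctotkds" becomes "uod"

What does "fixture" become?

fte

In each case the input is transformed by: keep one character in every 3, starting at position 1 (positions 1st, 4th, 7th, ...).
So "fixture" becomes "fte".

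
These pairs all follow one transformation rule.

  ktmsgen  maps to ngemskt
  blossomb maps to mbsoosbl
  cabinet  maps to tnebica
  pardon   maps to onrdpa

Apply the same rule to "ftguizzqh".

The transformation: swap each adjacent pair of characters (1↔2, 3↔4, ...), then reverse the string.
Applying both steps to "ftguizzqh": "tfugziqzh", then "hzqizguft".

hzqizguft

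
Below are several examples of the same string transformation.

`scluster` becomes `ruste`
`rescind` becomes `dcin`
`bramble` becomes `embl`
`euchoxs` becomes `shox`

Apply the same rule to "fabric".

What's happening: delete the first 3 characters, then move the last character to the front.
Starting from "fabric": after the first operation, "ric"; after the second, "cri".

cri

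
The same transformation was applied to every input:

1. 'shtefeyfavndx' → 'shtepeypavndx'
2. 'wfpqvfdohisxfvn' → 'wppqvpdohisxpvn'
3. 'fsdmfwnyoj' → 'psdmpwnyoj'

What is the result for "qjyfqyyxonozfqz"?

The rule is to replace every "f" with "p".
Applying that to "qjyfqyyxonozfqz" gives "qjypqyyxonozpqz".

qjypqyyxonozpqz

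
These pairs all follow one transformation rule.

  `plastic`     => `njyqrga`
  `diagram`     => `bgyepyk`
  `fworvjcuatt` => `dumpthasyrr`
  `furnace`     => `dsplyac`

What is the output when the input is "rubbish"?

Rule — shift every letter 2 places backward in the alphabet (wrapping around).
So "rubbish" becomes "pszzgqf".

pszzgqf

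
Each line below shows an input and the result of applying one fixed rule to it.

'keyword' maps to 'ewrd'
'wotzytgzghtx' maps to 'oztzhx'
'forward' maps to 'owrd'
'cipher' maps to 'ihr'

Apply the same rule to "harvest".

Rule — swap each adjacent pair of characters (1↔2, 3↔4, ...), then keep every other character starting from the first (positions 1st, 3rd, 5th, ...).
"harvest" → "ahvrset" → "avst".

avst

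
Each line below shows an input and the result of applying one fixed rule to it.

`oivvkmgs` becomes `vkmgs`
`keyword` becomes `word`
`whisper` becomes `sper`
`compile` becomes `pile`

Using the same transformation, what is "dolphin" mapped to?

What's happening: delete the first 3 characters.
Applying that to "dolphin" gives "phin".

phin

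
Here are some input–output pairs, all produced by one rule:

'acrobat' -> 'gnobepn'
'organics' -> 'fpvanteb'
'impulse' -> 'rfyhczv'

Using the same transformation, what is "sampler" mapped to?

Looking at the pairs, the operation is to shift every letter 13 places forward in the alphabet (wrapping around) — i.e. ROT13, then reverse the string.
Applying that to "sampler" gives "erycznf".
(Check on "impulse": → "vzchyfr" → "rfyhczv" ✓)

erycznf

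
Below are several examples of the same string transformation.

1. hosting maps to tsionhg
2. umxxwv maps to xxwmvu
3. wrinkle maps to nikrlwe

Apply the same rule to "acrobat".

orbcaat

Looking at the pairs, the operation is to move the first 3 characters to the end (rotate left by 3), then take characters alternately from the front and the back (1st, last, 2nd, 2nd-last, ...).
Doing the same to "acrobat": "orbcaat".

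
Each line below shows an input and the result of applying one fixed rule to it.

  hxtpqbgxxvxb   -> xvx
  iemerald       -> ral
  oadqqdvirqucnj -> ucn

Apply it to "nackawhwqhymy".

Rule — move the last character to the front, then keep only the last 3 characters.
For "nackawhwqhymy", step one produces "ynackawhwqhym"; step two turns that into "hym".
(Check on "iemerald": → "diemeral" → "ral" ✓)

hym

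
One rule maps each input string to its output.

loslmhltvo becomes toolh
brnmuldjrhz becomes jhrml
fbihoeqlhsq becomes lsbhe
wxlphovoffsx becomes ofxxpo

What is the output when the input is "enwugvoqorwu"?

In each case the input is transformed by: keep every other character starting from the second (positions 2nd, 4th, 6th, ...), then move the first 3 characters to the end (rotate left by 3).
On "enwugvoqorwu": the first step gives "nuvqru", and the second then gives "qrunuv".

qrunuv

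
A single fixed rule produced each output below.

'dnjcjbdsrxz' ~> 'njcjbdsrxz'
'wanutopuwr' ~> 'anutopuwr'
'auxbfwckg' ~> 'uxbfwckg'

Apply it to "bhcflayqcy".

hcflayqcy

The pattern: delete the first character.
On "bhcflayqcy" that produces "hcflayqcy".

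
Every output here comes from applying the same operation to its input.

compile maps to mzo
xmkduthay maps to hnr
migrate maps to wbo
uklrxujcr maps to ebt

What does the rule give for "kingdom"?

uqw

Each output is the input with this applied: shift every letter 10 places forward in the alphabet (wrapping around), then keep one character in every 3, starting at position 1 (positions 1st, 4th, 7th, ...).
For "kingdom", step one produces "usxqnyw"; step two turns that into "uqw".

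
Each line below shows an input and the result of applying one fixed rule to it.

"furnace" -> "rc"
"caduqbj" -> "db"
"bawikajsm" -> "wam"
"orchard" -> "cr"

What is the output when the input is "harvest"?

rs

Looking at the pairs, the operation is to keep one character in every 3, starting at position 3 (positions 3rd, 6th, 9th, ...).
So "harvest" becomes "rs".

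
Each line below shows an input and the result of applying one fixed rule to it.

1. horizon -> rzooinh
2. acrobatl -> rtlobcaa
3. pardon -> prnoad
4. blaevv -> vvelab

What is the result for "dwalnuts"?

uwstlnad

Each output is the input with this applied: sort the characters into reverse alphabetical order, then swap each adjacent pair of characters (1↔2, 3↔4, ...).
On "dwalnuts": the first step gives "wutsnlda", and the second then gives "uwstlnad".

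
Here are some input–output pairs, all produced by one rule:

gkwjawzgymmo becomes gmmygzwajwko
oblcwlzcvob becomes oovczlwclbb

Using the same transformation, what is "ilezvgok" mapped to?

iogvzelk

In each case the input is transformed by: reverse the string, then swap the first and last characters.
For "ilezvgok", step one produces "kogvzeli"; step two turns that into "iogvzelk".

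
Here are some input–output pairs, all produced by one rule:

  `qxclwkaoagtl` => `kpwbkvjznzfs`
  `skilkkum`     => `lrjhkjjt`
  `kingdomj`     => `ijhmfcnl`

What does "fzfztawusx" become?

weyeyszvtr

Rule — shift every letter 1 place backward in the alphabet (wrapping around), then move the last character to the front.
On "fzfztawusx": the first step gives "eyeyszvtrw", and the second then gives "weyeyszvtr".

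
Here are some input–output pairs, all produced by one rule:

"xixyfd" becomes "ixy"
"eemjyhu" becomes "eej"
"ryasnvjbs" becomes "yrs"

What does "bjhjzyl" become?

jbj

The transformation: swap each adjacent pair of characters (1↔2, 3↔4, ...), then keep only the first 3 characters.
On "bjhjzyl" that produces "jbj".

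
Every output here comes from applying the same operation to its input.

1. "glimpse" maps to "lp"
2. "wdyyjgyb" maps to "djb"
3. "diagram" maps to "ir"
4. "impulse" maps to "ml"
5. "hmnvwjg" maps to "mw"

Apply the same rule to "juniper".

up

The rule is to keep one character in every 3, starting at position 2 (positions 2nd, 5th, 8th, ...).
Doing the same to "juniper": "up".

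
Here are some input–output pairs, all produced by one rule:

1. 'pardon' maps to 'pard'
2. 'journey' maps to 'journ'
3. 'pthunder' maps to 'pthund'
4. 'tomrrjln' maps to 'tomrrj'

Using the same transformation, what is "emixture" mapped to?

emixtu

In each case the input is transformed by: delete the last 2 characters.
For "emixture" the result is "emixtu".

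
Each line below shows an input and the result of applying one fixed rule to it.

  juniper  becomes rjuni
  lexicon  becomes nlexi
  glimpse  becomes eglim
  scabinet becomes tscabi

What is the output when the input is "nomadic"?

cnoma

Looking at the pairs, the operation is to move the last character to the front, then delete the last 2 characters.
Working it through for "nomadic": intermediate "cnomadi", final "cnoma".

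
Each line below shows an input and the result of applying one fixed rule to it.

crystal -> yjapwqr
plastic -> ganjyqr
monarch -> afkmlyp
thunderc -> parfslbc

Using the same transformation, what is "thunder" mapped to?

Each output is the input with this applied: shift every letter 2 places backward in the alphabet (wrapping around), then move the last 2 characters to the front (rotate right by 2).
Applying both steps to "thunder": "rfslbcp", then "cprfslb".

cprfslb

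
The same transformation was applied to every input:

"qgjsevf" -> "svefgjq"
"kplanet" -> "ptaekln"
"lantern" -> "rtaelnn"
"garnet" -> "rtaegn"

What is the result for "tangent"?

Each output is the input with this applied: sort the characters into alphabetical order, then move the last 2 characters to the front (rotate right by 2).
"tangent" → "aegnntt" → "ttaegnn".

ttaegnn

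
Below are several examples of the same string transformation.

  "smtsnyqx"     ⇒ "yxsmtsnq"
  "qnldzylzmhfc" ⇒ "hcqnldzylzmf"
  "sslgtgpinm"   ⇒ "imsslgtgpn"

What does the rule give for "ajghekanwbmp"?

bpajghekanwm

The rule is to move the last 2 characters to the front (rotate right by 2), then swap the first and last characters.
"ajghekanwbmp" → "mpajghekanwb" → "bpajghekanwm".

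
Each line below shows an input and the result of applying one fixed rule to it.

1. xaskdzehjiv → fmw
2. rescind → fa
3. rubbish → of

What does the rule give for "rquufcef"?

What's happening: shift every letter 13 places forward in the alphabet (wrapping around) — i.e. ROT13, then keep one character in every 3, starting at position 3 (positions 3rd, 6th, 9th, ...).
Working it through for "rquufcef": intermediate "edhhsprs", final "hp".

hp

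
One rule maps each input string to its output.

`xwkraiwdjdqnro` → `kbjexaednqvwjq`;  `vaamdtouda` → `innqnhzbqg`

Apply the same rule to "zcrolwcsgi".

What's happening: shift every letter 13 places forward in the alphabet (wrapping around) — i.e. ROT13, then take characters alternately from the front and the back (1st, last, 2nd, 2nd-last, ...).
On "zcrolwcsgi": the first step gives "mpebyjpftv", and the second then gives "mvptefbpyj".

mvptefbpyj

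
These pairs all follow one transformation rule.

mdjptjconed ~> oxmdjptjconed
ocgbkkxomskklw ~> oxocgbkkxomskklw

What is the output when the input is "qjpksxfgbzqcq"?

In each case the input is transformed by: prepend "ox".
For "qjpksxfgbzqcq" the result is "oxqjpksxfgbzqcq".

oxqjpksxfgbzqcq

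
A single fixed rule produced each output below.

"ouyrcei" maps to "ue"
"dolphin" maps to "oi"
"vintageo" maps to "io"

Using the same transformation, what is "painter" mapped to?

ae

Looking at the pairs, the operation is to keep every other character starting from the second (positions 2nd, 4th, 6th, ...), then keep only the vowels.
For "painter", step one produces "ane"; step two turns that into "ae".
(Check on "ouyrcei": → "ure" → "ue" ✓)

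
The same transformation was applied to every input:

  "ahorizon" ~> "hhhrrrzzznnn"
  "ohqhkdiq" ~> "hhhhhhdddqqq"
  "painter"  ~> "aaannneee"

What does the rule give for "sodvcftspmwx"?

ooovvvfffsssmmmxxx

The transformation: keep every other character starting from the second (positions 2nd, 4th, 6th, ...), then repeat every character 3 times.
Applying both steps to "sodvcftspmwx": "ovfsmx", then "ooovvvfffsssmmmxxx".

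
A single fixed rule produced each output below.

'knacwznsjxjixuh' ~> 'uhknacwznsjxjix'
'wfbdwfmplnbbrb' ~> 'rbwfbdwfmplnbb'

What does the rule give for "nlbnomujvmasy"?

synlbnomujvma

The transformation: move the last 2 characters to the front (rotate right by 2).
For "nlbnomujvmasy" the result is "synlbnomujvma".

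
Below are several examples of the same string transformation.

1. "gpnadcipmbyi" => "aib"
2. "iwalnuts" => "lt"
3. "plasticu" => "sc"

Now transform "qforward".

rr

Looking at the pairs, the operation is to delete the first character, then keep one character in every 3, starting at position 3 (positions 3rd, 6th, 9th, ...).
Working it through for "qforward": intermediate "forward", final "rr".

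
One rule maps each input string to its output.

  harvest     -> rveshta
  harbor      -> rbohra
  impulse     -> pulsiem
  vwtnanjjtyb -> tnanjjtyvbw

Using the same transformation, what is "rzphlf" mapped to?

phlrfz

The pattern: swap the first and last characters, then move the first 2 characters to the end (rotate left by 2).
For "rzphlf", step one produces "fzphlr"; step two turns that into "phlrfz".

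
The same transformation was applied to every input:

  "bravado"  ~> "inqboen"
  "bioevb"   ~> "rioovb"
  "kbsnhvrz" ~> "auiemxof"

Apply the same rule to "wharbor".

eobejun

Each output is the input with this applied: move the first 3 characters to the end (rotate left by 3), then shift every letter 13 places forward in the alphabet (wrapping around) — i.e. ROT13.
So "wharbor" becomes "eobejun".
(Check on "bravado": → "vadobra" → "inqboen" ✓)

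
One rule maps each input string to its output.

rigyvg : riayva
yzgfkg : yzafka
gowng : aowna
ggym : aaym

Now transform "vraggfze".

vraaafze

The rule is to replace every "g" with "a".
Doing the same to "vraggfze": "vraaafze".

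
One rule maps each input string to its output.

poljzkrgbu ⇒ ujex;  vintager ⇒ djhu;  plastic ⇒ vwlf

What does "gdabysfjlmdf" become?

Rule — shift every letter 3 places forward in the alphabet (wrapping around), then keep only the last 4 characters.
Working it through for "gdabysfjlmdf": intermediate "jgdebvimopgi", final "opgi".
(Check on "poljzkrgbu": → "sromcnujex" → "ujex" ✓)

opgi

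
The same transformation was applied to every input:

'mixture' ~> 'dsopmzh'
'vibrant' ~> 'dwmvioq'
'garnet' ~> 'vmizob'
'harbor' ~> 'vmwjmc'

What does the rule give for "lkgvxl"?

The transformation: shift every letter 5 places backward in the alphabet (wrapping around), then move the first character to the end.
On "lkgvxl": the first step gives "gfbqsg", and the second then gives "fbqsgg".

fbqsgg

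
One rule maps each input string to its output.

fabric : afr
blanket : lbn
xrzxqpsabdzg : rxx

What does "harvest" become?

The pattern: swap each adjacent pair of characters (1↔2, 3↔4, ...), then keep only the first 3 characters.
On "harvest" that produces "ahv".

ahv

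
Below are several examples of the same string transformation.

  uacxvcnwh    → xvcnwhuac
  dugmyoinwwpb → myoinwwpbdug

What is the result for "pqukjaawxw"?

Rule — move the first 3 characters to the end (rotate left by 3).
So "pqukjaawxw" becomes "kjaawxwpqu".

kjaawxwpqu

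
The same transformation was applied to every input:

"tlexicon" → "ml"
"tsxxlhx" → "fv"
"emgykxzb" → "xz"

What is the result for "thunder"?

cp

What's happening: shift every letter 2 places backward in the alphabet (wrapping around), then keep only the last 2 characters.
For "thunder", step one produces "rfslbcp"; step two turns that into "cp".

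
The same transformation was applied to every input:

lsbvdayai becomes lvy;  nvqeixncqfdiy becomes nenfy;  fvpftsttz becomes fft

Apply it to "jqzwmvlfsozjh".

The rule is to keep one character in every 3, starting at position 1 (positions 1st, 4th, 7th, ...).
Doing the same to "jqzwmvlfsozjh": "jwloh".

jwloh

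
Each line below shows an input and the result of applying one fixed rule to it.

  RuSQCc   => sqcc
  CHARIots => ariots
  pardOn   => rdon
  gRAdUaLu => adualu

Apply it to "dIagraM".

Looking at the pairs, the operation is to delete the first 2 characters, then convert every letter to lowercase.
Applying both steps to "dIagraM": "agraM", then "agram".

agram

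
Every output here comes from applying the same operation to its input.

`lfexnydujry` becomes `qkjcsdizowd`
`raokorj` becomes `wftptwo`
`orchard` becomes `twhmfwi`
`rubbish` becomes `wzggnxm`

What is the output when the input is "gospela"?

The pattern: shift every letter 5 places forward in the alphabet (wrapping around).
Doing the same to "gospela": "ltxujqf".

ltxujqf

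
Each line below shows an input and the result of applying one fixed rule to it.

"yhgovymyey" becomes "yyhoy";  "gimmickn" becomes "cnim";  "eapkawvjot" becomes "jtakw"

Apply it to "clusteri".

eils

The rule is to keep every other character starting from the second (positions 2nd, 4th, 6th, ...), then move the last 2 characters to the front (rotate right by 2).
On "clusteri": the first step gives "lsei", and the second then gives "eils".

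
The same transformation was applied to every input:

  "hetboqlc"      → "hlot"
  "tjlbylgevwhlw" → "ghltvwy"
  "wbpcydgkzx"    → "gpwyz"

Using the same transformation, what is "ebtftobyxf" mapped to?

bettx

The pattern: keep every other character starting from the first (positions 1st, 3rd, 5th, ...), then sort the characters into alphabetical order.
For "ebtftobyxf", step one produces "ettbx"; step two turns that into "bettx".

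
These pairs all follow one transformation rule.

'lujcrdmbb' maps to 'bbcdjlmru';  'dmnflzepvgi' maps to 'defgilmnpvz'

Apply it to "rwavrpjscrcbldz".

abccdjlprrrsvwz

The transformation: sort the characters into alphabetical order.
Applying that to "rwavrpjscrcbldz" gives "abccdjlprrrsvwz".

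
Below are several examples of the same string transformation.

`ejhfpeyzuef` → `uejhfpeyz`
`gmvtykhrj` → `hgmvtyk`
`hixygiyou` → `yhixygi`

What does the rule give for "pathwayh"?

apathw

The transformation: delete the last 2 characters, then move the last character to the front.
On "pathwayh": the first step gives "pathwa", and the second then gives "apathw".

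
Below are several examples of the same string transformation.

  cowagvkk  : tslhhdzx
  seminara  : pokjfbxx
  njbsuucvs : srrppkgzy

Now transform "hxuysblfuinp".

Each output is the input with this applied: sort the characters into reverse alphabetical order, then shift every letter 3 places backward in the alphabet (wrapping around).
Applying both steps to "hxuysblfuinp": "yxuuspnlihfb", then "vurrpmkifecy".

vurrpmkifecy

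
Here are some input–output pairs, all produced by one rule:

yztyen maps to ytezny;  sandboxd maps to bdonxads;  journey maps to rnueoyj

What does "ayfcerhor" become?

The pattern: take characters alternately from the front and the back (1st, last, 2nd, 2nd-last, ...), then reverse the string.
"ayfcerhor" → "aryofhcre" → "erchfoyra".
(Check on "yztyen": → "ynzety" → "ytezny" ✓)

erchfoyra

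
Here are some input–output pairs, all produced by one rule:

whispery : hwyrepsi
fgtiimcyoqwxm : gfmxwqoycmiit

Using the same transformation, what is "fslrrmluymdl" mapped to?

sfldmyulmrrl

What's happening: move the first 2 characters to the end (rotate left by 2), then reverse the string.
Starting from "fslrrmluymdl": after the first operation, "lrrmluymdlfs"; after the second, "sfldmyulmrrl".
(Check on "fgtiimcyoqwxm": → "tiimcyoqwxmfg" → "gfmxwqoycmiit" ✓)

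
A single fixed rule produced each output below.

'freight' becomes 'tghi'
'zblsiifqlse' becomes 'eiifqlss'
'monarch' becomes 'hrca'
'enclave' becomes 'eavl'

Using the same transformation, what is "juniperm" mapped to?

Looking at the pairs, the operation is to delete the first 3 characters, then swap the first and last characters.
Working it through for "juniperm": intermediate "iperm", final "mperi".

mperi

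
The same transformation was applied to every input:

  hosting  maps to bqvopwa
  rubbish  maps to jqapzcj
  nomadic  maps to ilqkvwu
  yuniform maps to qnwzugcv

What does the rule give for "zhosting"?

abqvohpw

What's happening: move the first 3 characters to the end (rotate left by 3), then shift every letter 8 places forward in the alphabet (wrapping around).
Applying both steps to "zhosting": "stingzho", then "abqvohpw".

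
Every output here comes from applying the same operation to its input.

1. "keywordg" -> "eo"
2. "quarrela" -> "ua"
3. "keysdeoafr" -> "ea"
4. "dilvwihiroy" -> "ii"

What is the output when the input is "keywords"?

eo

Looking at the pairs, the operation is to keep one character in every 3, starting at position 2 (positions 2nd, 5th, 8th, ...), then keep only the vowels.
For "keywords", step one produces "eos"; step two turns that into "eo".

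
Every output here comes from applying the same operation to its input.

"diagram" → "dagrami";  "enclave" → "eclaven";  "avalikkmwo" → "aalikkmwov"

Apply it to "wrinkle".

winkler

The transformation: move the first character to the end, then swap the first and last characters.
Doing the same to "wrinkle": "winkler".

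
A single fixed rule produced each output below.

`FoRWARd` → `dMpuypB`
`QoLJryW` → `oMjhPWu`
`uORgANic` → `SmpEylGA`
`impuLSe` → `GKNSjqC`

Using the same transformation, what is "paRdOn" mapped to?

NYpBmL

The rule is to shift every letter 2 places backward in the alphabet (wrapping around), then flip the case of every letter.
Applying both steps to "paRdOn": "nyPbMl", then "NYpBmL".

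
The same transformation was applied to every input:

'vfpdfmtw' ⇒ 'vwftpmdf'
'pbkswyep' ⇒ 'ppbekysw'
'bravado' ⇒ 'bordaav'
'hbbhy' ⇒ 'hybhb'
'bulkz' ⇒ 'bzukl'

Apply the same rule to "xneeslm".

xmnlese

The rule is to take characters alternately from the front and the back (1st, last, 2nd, 2nd-last, ...).
For "xneeslm" the result is "xmnlese".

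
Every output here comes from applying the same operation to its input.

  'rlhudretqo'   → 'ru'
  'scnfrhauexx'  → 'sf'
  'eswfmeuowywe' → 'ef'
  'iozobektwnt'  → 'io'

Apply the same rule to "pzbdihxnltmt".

pd

The rule is to keep one character in every 3, starting at position 1 (positions 1st, 4th, 7th, ...), then keep only the first 2 characters.
Starting from "pzbdihxnltmt": after the first operation, "pdxt"; after the second, "pd".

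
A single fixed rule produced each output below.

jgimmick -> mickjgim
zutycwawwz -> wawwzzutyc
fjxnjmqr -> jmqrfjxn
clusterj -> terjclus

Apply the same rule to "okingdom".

gdomokin

Rule — swap the front and back halves of the string.
For "okingdom" the result is "gdomokin".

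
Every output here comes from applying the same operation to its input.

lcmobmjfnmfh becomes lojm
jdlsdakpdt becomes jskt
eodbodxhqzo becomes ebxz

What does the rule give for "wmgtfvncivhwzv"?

The transformation: keep one character in every 3, starting at position 1 (positions 1st, 4th, 7th, ...).
For "wmgtfvncivhwzv" the result is "wtnvz".

wtnvz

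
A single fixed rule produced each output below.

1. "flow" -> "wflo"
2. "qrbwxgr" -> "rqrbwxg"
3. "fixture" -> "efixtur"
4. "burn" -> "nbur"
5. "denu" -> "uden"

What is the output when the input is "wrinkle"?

Rule — move the last character to the front.
Applying that to "wrinkle" gives "ewrinkl".

ewrinkl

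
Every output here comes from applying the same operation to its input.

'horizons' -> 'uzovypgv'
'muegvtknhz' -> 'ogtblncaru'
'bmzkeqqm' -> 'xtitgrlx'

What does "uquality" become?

afbxbhsp

The transformation: shift every letter 7 places forward in the alphabet (wrapping around), then move the last 2 characters to the front (rotate right by 2).
"uquality" → "bxbhspaf" → "afbxbhsp".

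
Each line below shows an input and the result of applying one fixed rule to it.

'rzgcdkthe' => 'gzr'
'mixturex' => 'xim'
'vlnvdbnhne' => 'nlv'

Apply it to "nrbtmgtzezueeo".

brn

The transformation: reverse the string, then keep only the last 3 characters.
Working it through for "nrbtmgtzezueeo": intermediate "oeeuzeztgmtbrn", final "brn".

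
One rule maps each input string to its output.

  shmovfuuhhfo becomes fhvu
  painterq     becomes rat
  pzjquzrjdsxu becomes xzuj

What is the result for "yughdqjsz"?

The pattern: move the last 2 characters to the front (rotate right by 2), then keep one character in every 3, starting at position 1 (positions 1st, 4th, 7th, ...).
On "yughdqjsz": the first step gives "szyughdqj", and the second then gives "sud".
(Check on "shmovfuuhhfo": → "foshmovfuuhh" → "fhvu" ✓)

sud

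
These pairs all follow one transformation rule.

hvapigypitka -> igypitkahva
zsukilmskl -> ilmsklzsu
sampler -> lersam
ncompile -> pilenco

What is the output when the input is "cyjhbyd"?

What's happening: move the first 3 characters to the end (rotate left by 3), then delete the first character.
On "cyjhbyd": the first step gives "hbydcyj", and the second then gives "bydcyj".

bydcyj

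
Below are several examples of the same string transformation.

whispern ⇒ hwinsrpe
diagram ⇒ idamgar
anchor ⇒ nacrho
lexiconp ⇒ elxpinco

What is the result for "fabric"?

Rule — move the first character to the end, then take characters alternately from the front and the back (1st, last, 2nd, 2nd-last, ...).
Working it through for "fabric": intermediate "abricf", final "afbcri".

afbcri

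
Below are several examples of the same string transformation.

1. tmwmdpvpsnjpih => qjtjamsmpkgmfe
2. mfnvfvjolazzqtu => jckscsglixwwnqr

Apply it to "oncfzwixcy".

The transformation: shift every letter 3 places backward in the alphabet (wrapping around).
Doing the same to "oncfzwixcy": "lkzcwtfuzv".

lkzcwtfuzv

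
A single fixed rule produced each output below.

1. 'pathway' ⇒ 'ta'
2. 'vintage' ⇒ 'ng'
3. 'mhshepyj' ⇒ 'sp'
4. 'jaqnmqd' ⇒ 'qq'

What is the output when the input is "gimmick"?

In each case the input is transformed by: keep one character in every 3, starting at position 3 (positions 3rd, 6th, 9th, ...).
So "gimmick" becomes "mc".

mc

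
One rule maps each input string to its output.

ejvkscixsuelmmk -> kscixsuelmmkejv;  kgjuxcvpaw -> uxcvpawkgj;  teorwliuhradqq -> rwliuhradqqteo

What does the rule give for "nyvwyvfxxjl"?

Rule — move the first 3 characters to the end (rotate left by 3).
Doing the same to "nyvwyvfxxjl": "wyvfxxjlnyv".

wyvfxxjlnyv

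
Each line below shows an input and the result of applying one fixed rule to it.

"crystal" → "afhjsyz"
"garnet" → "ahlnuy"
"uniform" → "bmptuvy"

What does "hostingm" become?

In each case the input is transformed by: shift every letter 7 places forward in the alphabet (wrapping around), then sort the characters into alphabetical order.
Applying that to "hostingm" gives "anoptuvz".
(Check on "crystal": → "jyfzahs" → "afhjsyz" ✓)

anoptuvz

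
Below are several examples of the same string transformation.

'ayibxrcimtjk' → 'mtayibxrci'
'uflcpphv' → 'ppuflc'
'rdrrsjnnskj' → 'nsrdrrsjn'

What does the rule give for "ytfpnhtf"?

Looking at the pairs, the operation is to delete the last 2 characters, then move the last 2 characters to the front (rotate right by 2).
For "ytfpnhtf", step one produces "ytfpnh"; step two turns that into "nhytfp".

nhytfp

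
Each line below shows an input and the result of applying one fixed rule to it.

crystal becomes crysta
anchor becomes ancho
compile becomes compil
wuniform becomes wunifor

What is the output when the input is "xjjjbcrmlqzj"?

xjjjbcrmlqz

The transformation: delete the last character.
"xjjjbcrmlqzj" → "xjjjbcrmlqz".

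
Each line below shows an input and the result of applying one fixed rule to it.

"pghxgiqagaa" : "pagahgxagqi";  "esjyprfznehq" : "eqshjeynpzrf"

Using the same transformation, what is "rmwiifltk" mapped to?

rkmtwlifi

Each output is the input with this applied: take characters alternately from the front and the back (1st, last, 2nd, 2nd-last, ...).
So "rmwiifltk" becomes "rkmtwlifi".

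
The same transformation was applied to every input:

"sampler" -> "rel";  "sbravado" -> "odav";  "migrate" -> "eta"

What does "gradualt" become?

In each case the input is transformed by: take characters alternately from the front and the back (1st, last, 2nd, 2nd-last, ...), then keep every other character starting from the second (positions 2nd, 4th, 6th, ...).
Applying both steps to "gradualt": "gtrlaadu", then "tlau".

tlau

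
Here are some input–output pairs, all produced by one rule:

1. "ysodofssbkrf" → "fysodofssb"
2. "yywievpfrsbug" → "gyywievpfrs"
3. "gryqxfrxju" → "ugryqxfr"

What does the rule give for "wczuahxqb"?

bwczuah

What's happening: move the last 3 characters to the front (rotate right by 3), then delete the first 2 characters.
Applying both steps to "wczuahxqb": "xqbwczuah", then "bwczuah".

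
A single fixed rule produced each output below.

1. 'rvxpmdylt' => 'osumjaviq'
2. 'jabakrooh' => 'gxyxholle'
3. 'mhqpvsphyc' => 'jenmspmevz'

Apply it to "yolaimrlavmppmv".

In each case the input is transformed by: shift every letter 3 places backward in the alphabet (wrapping around).
For "yolaimrlavmppmv" the result is "vlixfjoixsjmmjs".

vlixfjoixsjmmjs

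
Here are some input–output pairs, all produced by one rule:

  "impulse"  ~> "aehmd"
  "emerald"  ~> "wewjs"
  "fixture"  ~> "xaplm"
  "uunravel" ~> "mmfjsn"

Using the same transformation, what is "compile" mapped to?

The rule is to delete the last 2 characters, then shift every letter 8 places backward in the alphabet (wrapping around).
Applying both steps to "compile": "compi", then "ugeha".

ugeha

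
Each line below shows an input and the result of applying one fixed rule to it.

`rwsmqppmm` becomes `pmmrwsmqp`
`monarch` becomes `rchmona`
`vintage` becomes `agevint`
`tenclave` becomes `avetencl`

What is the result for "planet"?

Rule — move the last 3 characters to the front (rotate right by 3).
Applying that to "planet" gives "netpla".

netpla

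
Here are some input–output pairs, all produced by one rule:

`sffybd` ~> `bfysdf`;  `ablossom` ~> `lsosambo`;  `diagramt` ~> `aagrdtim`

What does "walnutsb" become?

ltnuwbas

The rule is to take characters alternately from the front and the back (1st, last, 2nd, 2nd-last, ...), then swap the front and back halves of the string.
Working it through for "walnutsb": intermediate "wbasltnu", final "ltnuwbas".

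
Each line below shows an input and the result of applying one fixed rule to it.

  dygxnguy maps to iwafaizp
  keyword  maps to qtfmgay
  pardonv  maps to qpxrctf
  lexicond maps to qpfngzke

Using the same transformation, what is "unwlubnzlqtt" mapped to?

svvwpynwdpbn

Looking at the pairs, the operation is to move the last 3 characters to the front (rotate right by 3), then shift every letter 2 places forward in the alphabet (wrapping around).
Applying both steps to "unwlubnzlqtt": "qttunwlubnzl", then "svvwpynwdpbn".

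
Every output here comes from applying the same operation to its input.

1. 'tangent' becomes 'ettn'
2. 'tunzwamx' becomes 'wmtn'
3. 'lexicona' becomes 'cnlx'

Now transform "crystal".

tlcy

The rule is to keep every other character starting from the first (positions 1st, 3rd, 5th, ...), then swap the front and back halves of the string.
Working it through for "crystal": intermediate "cytl", final "tlcy".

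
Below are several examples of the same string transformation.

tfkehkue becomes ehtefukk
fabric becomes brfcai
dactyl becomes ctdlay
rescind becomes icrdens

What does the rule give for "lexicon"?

cilneox

The pattern: take characters alternately from the front and the back (1st, last, 2nd, 2nd-last, ...), then move the last 2 characters to the front (rotate right by 2).
On "lexicon": the first step gives "lneoxci", and the second then gives "cilneox".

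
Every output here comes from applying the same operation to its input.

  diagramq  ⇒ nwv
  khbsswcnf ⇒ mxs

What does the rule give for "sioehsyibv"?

nmn

Rule — shift every letter 5 places forward in the alphabet (wrapping around), then keep one character in every 3, starting at position 2 (positions 2nd, 5th, 8th, ...).
Starting from "sioehsyibv": after the first operation, "xntjmxdnga"; after the second, "nmn".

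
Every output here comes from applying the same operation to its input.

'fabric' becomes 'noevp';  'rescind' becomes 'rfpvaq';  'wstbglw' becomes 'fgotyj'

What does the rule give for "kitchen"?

Each output is the input with this applied: delete the first character, then shift every letter 13 places forward in the alphabet (wrapping around) — i.e. ROT13.
On "kitchen": the first step gives "itchen", and the second then gives "vgpura".
(Check on "rescind": → "escind" → "rfpvaq" ✓)

vgpura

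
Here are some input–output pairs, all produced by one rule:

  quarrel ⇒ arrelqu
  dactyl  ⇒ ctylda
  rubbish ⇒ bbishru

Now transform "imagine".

In each case the input is transformed by: move the first 2 characters to the end (rotate left by 2).
On "imagine" that produces "agineim".

agineim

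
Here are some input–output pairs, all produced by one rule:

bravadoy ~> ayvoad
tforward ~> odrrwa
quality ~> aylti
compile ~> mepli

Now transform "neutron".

untor

Looking at the pairs, the operation is to delete the first 2 characters, then take characters alternately from the front and the back (1st, last, 2nd, 2nd-last, ...).
Applying both steps to "neutron": "utron", then "untor".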